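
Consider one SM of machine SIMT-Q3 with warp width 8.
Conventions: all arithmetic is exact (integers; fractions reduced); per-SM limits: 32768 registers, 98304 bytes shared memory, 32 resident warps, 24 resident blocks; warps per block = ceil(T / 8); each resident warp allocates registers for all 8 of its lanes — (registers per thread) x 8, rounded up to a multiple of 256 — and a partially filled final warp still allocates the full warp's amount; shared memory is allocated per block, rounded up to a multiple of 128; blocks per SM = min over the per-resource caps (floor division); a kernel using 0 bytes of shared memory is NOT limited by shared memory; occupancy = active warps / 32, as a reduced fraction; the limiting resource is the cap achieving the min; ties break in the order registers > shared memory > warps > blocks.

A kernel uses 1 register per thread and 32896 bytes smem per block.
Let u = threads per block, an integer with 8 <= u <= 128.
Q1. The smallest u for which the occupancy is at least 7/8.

Answer: u = 105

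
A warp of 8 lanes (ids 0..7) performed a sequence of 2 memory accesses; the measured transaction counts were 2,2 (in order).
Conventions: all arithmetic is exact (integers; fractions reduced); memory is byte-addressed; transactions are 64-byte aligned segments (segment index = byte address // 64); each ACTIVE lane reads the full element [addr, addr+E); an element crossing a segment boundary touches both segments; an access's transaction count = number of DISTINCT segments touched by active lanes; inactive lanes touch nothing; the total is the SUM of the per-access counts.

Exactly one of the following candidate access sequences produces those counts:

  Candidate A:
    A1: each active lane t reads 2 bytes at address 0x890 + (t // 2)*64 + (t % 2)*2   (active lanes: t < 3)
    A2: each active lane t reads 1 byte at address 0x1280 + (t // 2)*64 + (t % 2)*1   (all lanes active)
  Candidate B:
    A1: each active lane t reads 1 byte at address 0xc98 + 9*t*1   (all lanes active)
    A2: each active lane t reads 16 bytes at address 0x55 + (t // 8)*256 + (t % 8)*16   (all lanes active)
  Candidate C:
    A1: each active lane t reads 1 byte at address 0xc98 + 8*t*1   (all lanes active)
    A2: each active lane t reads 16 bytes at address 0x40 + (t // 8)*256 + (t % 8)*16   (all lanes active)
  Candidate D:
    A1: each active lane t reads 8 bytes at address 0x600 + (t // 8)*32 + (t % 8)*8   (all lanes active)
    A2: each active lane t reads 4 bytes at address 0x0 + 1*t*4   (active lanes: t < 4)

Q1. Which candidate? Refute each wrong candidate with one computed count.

A: A2 gives 4 transactions, not 2
B: A2 gives 3 transactions, not 2
D: A1 gives 1 transaction, not 2
C: all counts match (2,2)

Answer: C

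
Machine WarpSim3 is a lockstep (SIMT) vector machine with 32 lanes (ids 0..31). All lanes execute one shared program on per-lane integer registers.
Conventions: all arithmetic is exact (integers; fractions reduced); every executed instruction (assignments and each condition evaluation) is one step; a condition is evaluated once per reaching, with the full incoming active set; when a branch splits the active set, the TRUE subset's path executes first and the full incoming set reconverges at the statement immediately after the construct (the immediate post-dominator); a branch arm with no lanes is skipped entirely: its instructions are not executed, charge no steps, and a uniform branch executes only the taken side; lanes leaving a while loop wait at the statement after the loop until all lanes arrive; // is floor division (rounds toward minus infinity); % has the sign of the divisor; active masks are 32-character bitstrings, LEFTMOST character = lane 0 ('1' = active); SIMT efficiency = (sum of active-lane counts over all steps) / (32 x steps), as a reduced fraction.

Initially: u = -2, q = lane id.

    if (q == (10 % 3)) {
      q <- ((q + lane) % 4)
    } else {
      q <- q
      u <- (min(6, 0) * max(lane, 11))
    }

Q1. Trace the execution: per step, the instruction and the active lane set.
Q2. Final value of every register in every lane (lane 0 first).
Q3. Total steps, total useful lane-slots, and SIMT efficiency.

step 0: eval (q == (10 % 3))         11111111111111111111111111111111
step 1: q <- ((q + lane) % 4)        01000000000000000000000000000000
step 2: q <- q                       10111111111111111111111111111111
step 3: u <- (min(6, 0) * max(lane, 11)) 10111111111111111111111111111111

Answer: 4 steps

u: 0,-2,0,0,0,0,0,0,0,0,0,0,0,0,0,0,0,0,0,0,0,0,0,0,0,0,0,0,0,0,0,0
q: 0,2,2,3,4,5,6,7,8,9,10,11,12,13,14,15,16,17,18,19,20,21,22,23,24,25,26,27,28,29,30,31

steps = 4; useful = 95; efficiency = 95/128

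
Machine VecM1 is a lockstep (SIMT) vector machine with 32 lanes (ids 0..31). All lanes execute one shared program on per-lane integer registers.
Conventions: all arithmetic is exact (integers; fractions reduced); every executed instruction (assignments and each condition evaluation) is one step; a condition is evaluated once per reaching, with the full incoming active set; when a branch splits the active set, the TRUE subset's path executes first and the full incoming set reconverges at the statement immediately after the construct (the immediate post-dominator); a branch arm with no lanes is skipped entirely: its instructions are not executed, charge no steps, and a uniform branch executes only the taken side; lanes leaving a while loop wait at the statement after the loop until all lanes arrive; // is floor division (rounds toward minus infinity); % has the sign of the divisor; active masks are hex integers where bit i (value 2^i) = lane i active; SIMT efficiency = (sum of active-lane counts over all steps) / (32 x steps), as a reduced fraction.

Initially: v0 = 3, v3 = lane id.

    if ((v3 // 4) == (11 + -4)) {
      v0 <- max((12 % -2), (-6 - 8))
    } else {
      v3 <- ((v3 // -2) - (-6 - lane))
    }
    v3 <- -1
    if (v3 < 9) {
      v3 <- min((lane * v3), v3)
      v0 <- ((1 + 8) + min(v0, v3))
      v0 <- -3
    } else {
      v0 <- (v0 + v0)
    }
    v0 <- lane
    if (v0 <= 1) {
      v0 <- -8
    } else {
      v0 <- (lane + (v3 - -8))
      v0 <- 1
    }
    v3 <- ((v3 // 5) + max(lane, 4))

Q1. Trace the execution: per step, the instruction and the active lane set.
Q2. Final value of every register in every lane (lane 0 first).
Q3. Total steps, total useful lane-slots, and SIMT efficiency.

step 0: eval ((v3 // 4) == (11 + -4)) 0xffffffff
step 1: v0 <- max((12 % -2), (-6 - 8)) 0xf0000000
step 2: v3 <- ((v3 // -2) - (-6 - lane)) 0x0fffffff
step 3: v3 <- -1                     0xffffffff
step 4: eval (v3 < 9)                0xffffffff
step 5: v3 <- min((lane * v3), v3)   0xffffffff
step 6: v0 <- ((1 + 8) + min(v0, v3)) 0xffffffff
step 7: v0 <- -3                     0xffffffff
step 8: v0 <- lane                   0xffffffff
step 9: eval (v0 <= 1)               0xffffffff
step 10: v0 <- -8                     0x00000003
step 11: v0 <- (lane + (v3 - -8))     0xfffffffc
step 12: v0 <- 1                      0xfffffffc
step 13: v3 <- ((v3 // 5) + max(lane, 4)) 0xffffffff

Answer: 14 steps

v0: -8,-8,1,1,1,1,1,1,1,1,1,1,1,1,1,1,1,1,1,1,1,1,1,1,1,1,1,1,1,1,1,1
v3: 3,3,3,3,3,4,4,5,6,7,8,8,9,10,11,12,12,13,14,15,16,16,17,18,19,20,20,21,22,23,24,24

steps = 14; useful = 382; efficiency = 382/448 = 191/224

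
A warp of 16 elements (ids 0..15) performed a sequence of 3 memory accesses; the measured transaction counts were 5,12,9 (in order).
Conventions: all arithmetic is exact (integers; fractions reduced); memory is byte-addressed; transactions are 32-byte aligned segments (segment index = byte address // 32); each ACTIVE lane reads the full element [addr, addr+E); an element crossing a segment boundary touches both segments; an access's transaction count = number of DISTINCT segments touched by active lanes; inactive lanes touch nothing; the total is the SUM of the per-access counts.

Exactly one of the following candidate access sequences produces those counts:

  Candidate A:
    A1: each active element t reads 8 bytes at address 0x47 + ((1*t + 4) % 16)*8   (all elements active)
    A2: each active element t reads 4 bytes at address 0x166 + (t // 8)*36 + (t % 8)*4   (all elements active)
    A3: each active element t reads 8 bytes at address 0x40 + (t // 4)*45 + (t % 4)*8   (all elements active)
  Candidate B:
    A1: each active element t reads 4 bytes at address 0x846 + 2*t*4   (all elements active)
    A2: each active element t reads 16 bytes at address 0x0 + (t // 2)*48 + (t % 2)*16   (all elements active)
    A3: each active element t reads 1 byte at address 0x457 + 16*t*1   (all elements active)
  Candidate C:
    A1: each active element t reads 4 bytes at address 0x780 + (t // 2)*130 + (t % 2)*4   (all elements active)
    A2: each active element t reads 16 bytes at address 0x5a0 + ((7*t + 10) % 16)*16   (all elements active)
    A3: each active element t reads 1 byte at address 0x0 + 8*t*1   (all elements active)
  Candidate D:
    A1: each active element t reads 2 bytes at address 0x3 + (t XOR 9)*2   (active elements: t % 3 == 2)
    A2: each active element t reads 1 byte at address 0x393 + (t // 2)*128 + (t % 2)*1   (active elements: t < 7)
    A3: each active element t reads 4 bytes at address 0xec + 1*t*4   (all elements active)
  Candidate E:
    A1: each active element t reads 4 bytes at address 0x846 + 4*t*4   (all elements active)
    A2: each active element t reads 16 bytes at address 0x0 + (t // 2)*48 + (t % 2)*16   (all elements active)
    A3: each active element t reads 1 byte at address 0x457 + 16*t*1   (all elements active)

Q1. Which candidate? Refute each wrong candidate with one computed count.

A: A2 gives 3 transactions, not 12
C: A1 gives 8 transactions, not 5
D: A1 gives 1 transaction, not 5
E: A1 gives 8 transactions, not 5
B: all counts match (5,12,9)

Answer: B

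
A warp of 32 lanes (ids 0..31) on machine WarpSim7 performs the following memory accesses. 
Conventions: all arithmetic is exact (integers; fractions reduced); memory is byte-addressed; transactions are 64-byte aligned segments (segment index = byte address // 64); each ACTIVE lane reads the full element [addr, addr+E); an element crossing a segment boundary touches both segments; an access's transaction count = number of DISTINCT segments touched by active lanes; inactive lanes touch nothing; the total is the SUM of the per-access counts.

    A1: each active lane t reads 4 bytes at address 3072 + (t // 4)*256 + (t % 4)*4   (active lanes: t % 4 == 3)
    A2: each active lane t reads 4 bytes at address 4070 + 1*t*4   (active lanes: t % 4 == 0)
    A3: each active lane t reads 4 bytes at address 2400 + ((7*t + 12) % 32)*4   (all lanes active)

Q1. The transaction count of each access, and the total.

A1: 8 transactions
A2: 3 transactions
A3: 3 transactions

Answer: 8,3,3; total 14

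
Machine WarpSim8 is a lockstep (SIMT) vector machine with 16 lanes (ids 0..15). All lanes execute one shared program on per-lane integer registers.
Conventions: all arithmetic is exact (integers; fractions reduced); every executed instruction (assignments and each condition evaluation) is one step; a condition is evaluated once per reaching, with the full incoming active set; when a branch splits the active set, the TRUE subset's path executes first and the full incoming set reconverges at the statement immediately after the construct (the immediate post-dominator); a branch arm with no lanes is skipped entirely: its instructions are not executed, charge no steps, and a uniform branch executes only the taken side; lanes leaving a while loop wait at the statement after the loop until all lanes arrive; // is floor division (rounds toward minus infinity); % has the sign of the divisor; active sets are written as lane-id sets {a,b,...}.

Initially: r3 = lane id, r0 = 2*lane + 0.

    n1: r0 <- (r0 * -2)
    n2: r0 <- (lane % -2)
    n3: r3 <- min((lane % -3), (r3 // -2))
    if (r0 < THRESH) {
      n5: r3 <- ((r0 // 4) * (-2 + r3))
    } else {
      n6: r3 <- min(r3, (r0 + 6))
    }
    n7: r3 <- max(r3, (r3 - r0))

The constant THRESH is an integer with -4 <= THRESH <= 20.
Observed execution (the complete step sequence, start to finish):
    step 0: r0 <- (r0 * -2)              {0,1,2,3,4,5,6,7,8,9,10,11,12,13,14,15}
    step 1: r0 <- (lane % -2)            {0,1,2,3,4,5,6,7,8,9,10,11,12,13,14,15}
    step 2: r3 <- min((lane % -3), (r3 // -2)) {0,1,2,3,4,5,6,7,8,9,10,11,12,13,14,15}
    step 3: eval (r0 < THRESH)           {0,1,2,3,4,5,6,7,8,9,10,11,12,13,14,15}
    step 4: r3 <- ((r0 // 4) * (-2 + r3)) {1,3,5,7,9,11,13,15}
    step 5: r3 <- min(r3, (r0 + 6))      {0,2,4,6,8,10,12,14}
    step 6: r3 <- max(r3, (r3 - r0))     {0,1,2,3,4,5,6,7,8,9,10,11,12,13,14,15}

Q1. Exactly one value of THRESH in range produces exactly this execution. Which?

Answer: THRESH = 0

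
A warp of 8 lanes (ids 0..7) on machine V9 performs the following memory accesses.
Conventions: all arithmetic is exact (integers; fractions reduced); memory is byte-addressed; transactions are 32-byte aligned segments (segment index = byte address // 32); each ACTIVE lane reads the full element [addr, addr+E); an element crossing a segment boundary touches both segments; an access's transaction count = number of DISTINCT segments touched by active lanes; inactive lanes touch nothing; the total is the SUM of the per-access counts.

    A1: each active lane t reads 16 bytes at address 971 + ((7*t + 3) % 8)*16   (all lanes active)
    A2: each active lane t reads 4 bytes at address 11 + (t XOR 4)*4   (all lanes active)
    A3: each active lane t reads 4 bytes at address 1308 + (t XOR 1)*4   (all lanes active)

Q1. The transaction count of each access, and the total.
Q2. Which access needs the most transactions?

A1: 5 transactions
A2: 2 transactions
A3: 2 transactions

Answer: 5,2,2; total 9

Answer: A1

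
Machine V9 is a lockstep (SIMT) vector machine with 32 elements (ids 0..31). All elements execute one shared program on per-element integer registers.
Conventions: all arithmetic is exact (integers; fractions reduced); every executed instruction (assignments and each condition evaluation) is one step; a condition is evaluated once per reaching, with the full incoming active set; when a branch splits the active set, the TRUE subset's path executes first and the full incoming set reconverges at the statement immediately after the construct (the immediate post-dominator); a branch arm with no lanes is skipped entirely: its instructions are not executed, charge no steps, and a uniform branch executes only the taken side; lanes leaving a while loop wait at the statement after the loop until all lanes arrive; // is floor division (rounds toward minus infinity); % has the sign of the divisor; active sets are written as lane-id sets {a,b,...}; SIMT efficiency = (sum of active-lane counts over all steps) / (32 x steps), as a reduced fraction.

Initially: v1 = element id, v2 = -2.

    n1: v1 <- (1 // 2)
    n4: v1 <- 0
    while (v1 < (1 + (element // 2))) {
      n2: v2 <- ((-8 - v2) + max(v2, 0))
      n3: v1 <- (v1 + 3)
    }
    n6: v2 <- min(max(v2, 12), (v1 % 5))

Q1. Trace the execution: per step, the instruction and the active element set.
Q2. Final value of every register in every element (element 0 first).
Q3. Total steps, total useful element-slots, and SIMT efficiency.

step 0: v1 <- (1 // 2)               {0,1,2,3,4,5,6,7,8,9,10,11,12,13,14,15,16,17,18,19,20,21,22,23,24,25,26,27,28,29,30,31}
step 1: v1 <- 0                      {0,1,2,3,4,5,6,7,8,9,10,11,12,13,14,15,16,17,18,19,20,21,22,23,24,25,26,27,28,29,30,31}
step 2: eval (v1 < (1 + (element // 2))) {0,1,2,3,4,5,6,7,8,9,10,11,12,13,14,15,16,17,18,19,20,21,22,23,24,25,26,27,28,29,30,31}
step 3: v2 <- ((-8 - v2) + max(v2, 0)) {0,1,2,3,4,5,6,7,8,9,10,11,12,13,14,15,16,17,18,19,20,21,22,23,24,25,26,27,28,29,30,31}
step 4: v1 <- (v1 + 3)               {0,1,2,3,4,5,6,7,8,9,10,11,12,13,14,15,16,17,18,19,20,21,22,23,24,25,26,27,28,29,30,31}
step 5: eval (v1 < (1 + (element // 2))) {0,1,2,3,4,5,6,7,8,9,10,11,12,13,14,15,16,17,18,19,20,21,22,23,24,25,26,27,28,29,30,31}
step 6: v2 <- ((-8 - v2) + max(v2, 0)) {6,7,8,9,10,11,12,13,14,15,16,17,18,19,20,21,22,23,24,25,26,27,28,29,30,31}
step 7: v1 <- (v1 + 3)               {6,7,8,9,10,11,12,13,14,15,16,17,18,19,20,21,22,23,24,25,26,27,28,29,30,31}
step 8: eval (v1 < (1 + (element // 2))) {6,7,8,9,10,11,12,13,14,15,16,17,18,19,20,21,22,23,24,25,26,27,28,29,30,31}
step 9: v2 <- ((-8 - v2) + max(v2, 0)) {12,13,14,15,16,17,18,19,20,21,22,23,24,25,26,27,28,29,30,31}
step 10: v1 <- (v1 + 3)               {12,13,14,15,16,17,18,19,20,21,22,23,24,25,26,27,28,29,30,31}
step 11: eval (v1 < (1 + (element // 2))) {12,13,14,15,16,17,18,19,20,21,22,23,24,25,26,27,28,29,30,31}
step 12: v2 <- ((-8 - v2) + max(v2, 0)) {18,19,20,21,22,23,24,25,26,27,28,29,30,31}
step 13: v1 <- (v1 + 3)               {18,19,20,21,22,23,24,25,26,27,28,29,30,31}
step 14: eval (v1 < (1 + (element // 2))) {18,19,20,21,22,23,24,25,26,27,28,29,30,31}
step 15: v2 <- ((-8 - v2) + max(v2, 0)) {24,25,26,27,28,29,30,31}
step 16: v1 <- (v1 + 3)               {24,25,26,27,28,29,30,31}
step 17: eval (v1 < (1 + (element // 2))) {24,25,26,27,28,29,30,31}
step 18: v2 <- ((-8 - v2) + max(v2, 0)) {30,31}
step 19: v1 <- (v1 + 3)               {30,31}
step 20: eval (v1 < (1 + (element // 2))) {30,31}
step 21: v2 <- min(max(v2, 12), (v1 % 5)) {0,1,2,3,4,5,6,7,8,9,10,11,12,13,14,15,16,17,18,19,20,21,22,23,24,25,26,27,28,29,30,31}

Answer: 22 steps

v1: 3,3,3,3,3,3,6,6,6,6,6,6,9,9,9,9,9,9,12,12,12,12,12,12,15,15,15,15,15,15,18,18
v2: 3,3,3,3,3,3,1,1,1,1,1,1,4,4,4,4,4,4,2,2,2,2,2,2,0,0,0,0,0,0,3,3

steps = 22; useful = 434; efficiency = 434/704 = 217/352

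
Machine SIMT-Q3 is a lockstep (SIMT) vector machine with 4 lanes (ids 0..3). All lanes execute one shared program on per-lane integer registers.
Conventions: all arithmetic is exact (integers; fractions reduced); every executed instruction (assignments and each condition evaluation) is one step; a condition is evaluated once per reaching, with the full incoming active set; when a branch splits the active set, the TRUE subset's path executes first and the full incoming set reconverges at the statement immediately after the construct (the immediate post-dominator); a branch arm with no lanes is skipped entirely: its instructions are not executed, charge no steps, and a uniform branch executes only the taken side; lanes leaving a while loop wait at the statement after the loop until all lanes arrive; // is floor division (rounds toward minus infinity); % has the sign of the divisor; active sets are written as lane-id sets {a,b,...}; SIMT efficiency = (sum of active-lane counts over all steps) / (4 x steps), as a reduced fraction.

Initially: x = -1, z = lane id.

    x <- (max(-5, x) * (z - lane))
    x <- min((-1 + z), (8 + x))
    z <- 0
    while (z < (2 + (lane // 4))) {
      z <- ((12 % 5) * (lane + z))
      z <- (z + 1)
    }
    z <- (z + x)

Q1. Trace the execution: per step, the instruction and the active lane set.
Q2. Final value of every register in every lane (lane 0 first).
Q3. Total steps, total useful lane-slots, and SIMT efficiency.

step 0: x <- (max(-5, x) * (z - lane)) {0,1,2,3}
step 1: x <- min((-1 + z), (8 + x))  {0,1,2,3}
step 2: z <- 0                       {0,1,2,3}
step 3: eval (z < (2 + (lane // 4))) {0,1,2,3}
step 4: z <- ((12 % 5) * (lane + z)) {0,1,2,3}
step 5: z <- (z + 1)                 {0,1,2,3}
step 6: eval (z < (2 + (lane // 4))) {0,1,2,3}
step 7: z <- ((12 % 5) * (lane + z)) {0}
step 8: z <- (z + 1)                 {0}
step 9: eval (z < (2 + (lane // 4))) {0}
step 10: z <- (z + x)                 {0,1,2,3}

Answer: 11 steps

x: -1,0,1,2
z: 2,3,6,9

steps = 11; useful = 35; efficiency = 35/44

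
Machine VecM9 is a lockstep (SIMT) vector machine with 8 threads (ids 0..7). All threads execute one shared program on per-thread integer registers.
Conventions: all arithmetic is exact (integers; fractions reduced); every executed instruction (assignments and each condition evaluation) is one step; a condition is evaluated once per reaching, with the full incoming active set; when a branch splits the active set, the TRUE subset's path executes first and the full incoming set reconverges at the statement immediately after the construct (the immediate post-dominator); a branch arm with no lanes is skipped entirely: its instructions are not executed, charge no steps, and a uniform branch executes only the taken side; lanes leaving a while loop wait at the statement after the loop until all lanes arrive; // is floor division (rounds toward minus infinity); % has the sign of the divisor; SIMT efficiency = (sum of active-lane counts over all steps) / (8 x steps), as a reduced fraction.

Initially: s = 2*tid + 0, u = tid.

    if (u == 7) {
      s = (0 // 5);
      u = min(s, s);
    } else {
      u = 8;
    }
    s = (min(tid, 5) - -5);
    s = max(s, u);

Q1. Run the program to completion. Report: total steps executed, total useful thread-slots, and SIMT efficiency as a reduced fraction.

Answer: 6 steps, 33 useful, 11/16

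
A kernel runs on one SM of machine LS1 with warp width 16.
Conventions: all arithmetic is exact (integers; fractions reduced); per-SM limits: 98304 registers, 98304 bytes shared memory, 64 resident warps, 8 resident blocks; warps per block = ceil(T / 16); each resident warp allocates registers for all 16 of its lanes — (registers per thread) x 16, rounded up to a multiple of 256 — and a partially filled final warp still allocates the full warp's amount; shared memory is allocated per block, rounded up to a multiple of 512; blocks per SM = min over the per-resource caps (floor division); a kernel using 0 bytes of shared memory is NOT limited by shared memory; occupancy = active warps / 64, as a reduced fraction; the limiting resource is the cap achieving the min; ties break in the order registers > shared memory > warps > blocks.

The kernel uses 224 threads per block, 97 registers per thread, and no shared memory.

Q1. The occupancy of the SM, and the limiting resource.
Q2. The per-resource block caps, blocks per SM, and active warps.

Answer: occupancy 21/32, limited by registers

registers: 3 blocks
shared memory: no limit (kernel uses none)
warps: 4 blocks
blocks: 8 blocks

Answer: 3 blocks, 42 active warps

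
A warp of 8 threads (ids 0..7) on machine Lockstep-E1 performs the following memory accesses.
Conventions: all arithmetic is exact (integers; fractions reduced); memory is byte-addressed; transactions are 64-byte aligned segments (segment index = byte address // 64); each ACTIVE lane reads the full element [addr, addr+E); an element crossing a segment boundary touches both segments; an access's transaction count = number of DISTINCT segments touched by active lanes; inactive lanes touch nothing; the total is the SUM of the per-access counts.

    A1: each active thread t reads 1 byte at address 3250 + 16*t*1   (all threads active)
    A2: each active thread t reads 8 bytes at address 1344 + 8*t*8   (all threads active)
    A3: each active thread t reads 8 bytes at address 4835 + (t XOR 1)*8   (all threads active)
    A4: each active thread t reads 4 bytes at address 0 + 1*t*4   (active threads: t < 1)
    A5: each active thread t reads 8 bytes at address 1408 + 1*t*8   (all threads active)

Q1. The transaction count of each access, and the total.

A1: 3 transactions
A2: 8 transactions
A3: 2 transactions
A4: 1 transaction
A5: 1 transaction

Answer: 3,8,2,1,1; total 15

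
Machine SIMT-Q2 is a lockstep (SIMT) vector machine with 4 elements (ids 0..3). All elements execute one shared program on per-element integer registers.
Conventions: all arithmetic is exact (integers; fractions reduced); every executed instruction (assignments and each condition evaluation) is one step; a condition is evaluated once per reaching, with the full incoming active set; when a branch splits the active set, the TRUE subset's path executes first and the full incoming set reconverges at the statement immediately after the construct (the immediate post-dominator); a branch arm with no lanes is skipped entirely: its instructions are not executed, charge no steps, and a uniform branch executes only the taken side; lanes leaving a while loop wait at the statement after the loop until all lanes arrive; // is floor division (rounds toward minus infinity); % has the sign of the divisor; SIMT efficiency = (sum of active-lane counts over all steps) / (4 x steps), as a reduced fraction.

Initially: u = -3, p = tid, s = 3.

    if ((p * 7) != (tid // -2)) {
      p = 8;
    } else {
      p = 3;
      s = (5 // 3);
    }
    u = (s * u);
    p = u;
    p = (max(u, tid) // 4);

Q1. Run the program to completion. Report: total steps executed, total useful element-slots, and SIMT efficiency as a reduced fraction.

Answer: 7 steps, 21 useful, 3/4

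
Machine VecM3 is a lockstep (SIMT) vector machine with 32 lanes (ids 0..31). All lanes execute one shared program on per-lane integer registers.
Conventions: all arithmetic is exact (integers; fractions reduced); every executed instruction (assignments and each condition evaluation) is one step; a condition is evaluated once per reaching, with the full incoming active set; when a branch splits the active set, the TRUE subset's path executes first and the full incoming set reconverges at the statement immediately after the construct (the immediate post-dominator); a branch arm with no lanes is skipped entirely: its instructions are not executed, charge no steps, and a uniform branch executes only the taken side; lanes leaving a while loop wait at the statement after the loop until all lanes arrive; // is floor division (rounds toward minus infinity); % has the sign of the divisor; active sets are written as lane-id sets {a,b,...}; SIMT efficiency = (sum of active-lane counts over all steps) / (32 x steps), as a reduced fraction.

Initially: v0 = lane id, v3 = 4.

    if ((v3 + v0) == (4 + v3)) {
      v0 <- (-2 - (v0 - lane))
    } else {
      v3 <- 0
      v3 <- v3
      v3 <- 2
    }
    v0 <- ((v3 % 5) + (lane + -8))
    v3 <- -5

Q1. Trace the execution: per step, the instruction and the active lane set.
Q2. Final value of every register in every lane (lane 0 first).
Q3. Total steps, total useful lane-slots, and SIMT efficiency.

step 0: eval ((v3 + v0) == (4 + v3)) {0,1,2,3,4,5,6,7,8,9,10,11,12,13,14,15,16,17,18,19,20,21,22,23,24,25,26,27,28,29,30,31}
step 1: v0 <- (-2 - (v0 - lane))     {4}
step 2: v3 <- 0                      {0,1,2,3,5,6,7,8,9,10,11,12,13,14,15,16,17,18,19,20,21,22,23,24,25,26,27,28,29,30,31}
step 3: v3 <- v3                     {0,1,2,3,5,6,7,8,9,10,11,12,13,14,15,16,17,18,19,20,21,22,23,24,25,26,27,28,29,30,31}
step 4: v3 <- 2                      {0,1,2,3,5,6,7,8,9,10,11,12,13,14,15,16,17,18,19,20,21,22,23,24,25,26,27,28,29,30,31}
step 5: v0 <- ((v3 % 5) + (lane + -8)) {0,1,2,3,4,5,6,7,8,9,10,11,12,13,14,15,16,17,18,19,20,21,22,23,24,25,26,27,28,29,30,31}
step 6: v3 <- -5                     {0,1,2,3,4,5,6,7,8,9,10,11,12,13,14,15,16,17,18,19,20,21,22,23,24,25,26,27,28,29,30,31}

Answer: 7 steps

v0: -6,-5,-4,-3,0,-1,0,1,2,3,4,5,6,7,8,9,10,11,12,13,14,15,16,17,18,19,20,21,22,23,24,25
v3: -5,-5,-5,-5,-5,-5,-5,-5,-5,-5,-5,-5,-5,-5,-5,-5,-5,-5,-5,-5,-5,-5,-5,-5,-5,-5,-5,-5,-5,-5,-5,-5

steps = 7; useful = 190; efficiency = 190/224 = 95/112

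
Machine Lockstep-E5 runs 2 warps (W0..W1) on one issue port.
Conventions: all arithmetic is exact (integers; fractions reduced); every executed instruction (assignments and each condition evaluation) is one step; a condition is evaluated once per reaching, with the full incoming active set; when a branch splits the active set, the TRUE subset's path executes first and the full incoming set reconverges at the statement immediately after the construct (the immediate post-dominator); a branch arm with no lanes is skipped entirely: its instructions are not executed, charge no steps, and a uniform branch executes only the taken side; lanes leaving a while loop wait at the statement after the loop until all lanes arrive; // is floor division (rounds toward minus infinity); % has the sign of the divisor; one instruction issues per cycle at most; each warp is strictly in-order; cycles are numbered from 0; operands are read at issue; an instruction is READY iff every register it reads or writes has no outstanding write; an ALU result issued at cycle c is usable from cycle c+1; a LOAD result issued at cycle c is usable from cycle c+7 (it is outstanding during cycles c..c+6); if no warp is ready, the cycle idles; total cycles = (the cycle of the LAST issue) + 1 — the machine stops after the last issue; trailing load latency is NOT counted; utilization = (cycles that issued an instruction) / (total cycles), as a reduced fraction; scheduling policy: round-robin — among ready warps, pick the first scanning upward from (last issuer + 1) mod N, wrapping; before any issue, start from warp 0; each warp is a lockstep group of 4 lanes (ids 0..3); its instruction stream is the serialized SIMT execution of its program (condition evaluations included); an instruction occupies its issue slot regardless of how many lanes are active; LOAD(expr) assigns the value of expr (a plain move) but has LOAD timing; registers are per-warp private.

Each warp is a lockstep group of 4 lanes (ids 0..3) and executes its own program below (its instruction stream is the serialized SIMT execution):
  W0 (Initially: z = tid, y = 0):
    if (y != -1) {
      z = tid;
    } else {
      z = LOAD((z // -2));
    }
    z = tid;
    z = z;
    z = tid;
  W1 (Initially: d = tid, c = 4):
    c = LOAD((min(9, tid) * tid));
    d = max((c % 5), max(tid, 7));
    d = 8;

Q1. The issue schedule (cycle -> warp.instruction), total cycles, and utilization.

cycle 0: W0.I0
cycle 1: W1.I0
cycle 2: W0.I1
cycle 3: W0.I2
cycle 4: W0.I3
cycle 5: W0.I4
cycle 6: idle
cycle 7: idle
cycle 8: W1.I1
cycle 9: W1.I2

Answer: 10 cycles, utilization 4/5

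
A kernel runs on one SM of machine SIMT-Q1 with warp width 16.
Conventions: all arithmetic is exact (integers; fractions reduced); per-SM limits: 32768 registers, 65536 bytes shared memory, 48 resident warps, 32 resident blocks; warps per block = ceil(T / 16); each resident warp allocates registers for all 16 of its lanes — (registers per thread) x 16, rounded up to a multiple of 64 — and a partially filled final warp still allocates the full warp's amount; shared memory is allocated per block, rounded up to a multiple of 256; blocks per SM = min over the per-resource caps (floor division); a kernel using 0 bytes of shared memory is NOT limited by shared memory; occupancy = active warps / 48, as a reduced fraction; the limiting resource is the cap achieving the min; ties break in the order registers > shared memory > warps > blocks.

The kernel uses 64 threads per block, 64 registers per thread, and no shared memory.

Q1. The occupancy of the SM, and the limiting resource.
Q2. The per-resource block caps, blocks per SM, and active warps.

Answer: occupancy 2/3, limited by registers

registers: 8 blocks
shared memory: no limit (kernel uses none)
warps: 12 blocks
blocks: 32 blocks

Answer: 8 blocks, 32 active warps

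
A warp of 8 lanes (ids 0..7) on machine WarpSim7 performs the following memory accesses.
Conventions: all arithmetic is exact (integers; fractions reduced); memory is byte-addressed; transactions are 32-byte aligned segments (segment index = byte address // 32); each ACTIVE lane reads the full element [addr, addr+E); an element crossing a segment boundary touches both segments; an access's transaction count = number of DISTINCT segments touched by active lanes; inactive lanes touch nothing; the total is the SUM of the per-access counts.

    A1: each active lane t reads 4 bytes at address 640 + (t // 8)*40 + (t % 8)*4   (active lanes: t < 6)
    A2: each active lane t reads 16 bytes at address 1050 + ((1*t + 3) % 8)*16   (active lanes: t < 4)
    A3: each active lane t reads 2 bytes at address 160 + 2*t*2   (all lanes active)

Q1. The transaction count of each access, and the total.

A1: 1 transaction
A2: 3 transactions
A3: 1 transaction

Answer: 1,3,1; total 5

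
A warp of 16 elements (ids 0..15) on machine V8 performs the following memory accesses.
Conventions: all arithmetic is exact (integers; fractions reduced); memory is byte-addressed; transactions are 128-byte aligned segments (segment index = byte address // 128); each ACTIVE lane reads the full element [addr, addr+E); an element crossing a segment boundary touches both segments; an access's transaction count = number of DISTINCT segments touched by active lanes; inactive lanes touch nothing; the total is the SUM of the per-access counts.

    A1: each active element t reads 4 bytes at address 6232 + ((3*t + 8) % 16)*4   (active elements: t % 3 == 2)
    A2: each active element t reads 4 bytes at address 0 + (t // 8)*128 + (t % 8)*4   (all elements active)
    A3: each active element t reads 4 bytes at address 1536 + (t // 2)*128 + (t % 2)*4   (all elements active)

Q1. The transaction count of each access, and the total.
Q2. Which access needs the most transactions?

A1: 2 transactions
A2: 2 transactions
A3: 8 transactions

Answer: 2,2,8; total 12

Answer: A3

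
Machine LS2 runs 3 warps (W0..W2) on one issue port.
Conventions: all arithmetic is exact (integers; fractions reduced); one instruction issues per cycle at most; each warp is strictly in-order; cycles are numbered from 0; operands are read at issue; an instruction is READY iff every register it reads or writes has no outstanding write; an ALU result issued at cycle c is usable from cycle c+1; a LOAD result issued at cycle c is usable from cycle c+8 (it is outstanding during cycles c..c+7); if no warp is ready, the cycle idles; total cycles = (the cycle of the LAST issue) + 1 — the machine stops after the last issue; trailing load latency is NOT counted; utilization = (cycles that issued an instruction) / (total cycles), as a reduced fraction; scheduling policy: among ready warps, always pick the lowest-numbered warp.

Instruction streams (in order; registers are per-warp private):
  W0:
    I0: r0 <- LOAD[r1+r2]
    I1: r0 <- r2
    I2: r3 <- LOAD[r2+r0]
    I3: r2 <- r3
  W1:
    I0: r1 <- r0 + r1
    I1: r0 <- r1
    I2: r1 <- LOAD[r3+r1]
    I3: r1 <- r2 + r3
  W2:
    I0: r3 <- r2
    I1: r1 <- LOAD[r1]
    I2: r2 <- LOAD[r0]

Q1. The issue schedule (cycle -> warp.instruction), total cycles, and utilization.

cycle 0: W0.I0
cycle 1: W1.I0
cycle 2: W1.I1
cycle 3: W1.I2
cycle 4: W2.I0
cycle 5: W2.I1
cycle 6: W2.I2
cycle 7: idle
cycle 8: W0.I1
cycle 9: W0.I2
cycle 10: idle
cycle 11: W1.I3
cycle 12: idle
cycle 13: idle
cycle 14: idle
cycle 15: idle
cycle 16: idle
cycle 17: W0.I3

Answer: 18 cycles, utilization 11/18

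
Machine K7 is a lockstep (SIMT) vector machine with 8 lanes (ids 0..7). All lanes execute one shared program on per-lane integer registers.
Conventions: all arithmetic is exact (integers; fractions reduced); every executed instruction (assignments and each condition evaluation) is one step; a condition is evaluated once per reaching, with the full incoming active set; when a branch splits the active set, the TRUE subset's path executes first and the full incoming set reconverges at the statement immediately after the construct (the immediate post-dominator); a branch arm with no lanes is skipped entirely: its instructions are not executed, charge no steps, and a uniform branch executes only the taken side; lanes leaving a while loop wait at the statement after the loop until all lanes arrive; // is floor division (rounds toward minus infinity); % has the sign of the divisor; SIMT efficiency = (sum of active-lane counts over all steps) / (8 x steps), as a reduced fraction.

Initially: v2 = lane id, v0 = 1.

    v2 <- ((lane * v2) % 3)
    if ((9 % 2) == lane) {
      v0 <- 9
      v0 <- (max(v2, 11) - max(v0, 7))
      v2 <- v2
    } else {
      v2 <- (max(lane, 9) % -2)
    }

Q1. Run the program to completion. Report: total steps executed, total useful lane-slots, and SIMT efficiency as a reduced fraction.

Answer: 6 steps, 26 useful, 13/24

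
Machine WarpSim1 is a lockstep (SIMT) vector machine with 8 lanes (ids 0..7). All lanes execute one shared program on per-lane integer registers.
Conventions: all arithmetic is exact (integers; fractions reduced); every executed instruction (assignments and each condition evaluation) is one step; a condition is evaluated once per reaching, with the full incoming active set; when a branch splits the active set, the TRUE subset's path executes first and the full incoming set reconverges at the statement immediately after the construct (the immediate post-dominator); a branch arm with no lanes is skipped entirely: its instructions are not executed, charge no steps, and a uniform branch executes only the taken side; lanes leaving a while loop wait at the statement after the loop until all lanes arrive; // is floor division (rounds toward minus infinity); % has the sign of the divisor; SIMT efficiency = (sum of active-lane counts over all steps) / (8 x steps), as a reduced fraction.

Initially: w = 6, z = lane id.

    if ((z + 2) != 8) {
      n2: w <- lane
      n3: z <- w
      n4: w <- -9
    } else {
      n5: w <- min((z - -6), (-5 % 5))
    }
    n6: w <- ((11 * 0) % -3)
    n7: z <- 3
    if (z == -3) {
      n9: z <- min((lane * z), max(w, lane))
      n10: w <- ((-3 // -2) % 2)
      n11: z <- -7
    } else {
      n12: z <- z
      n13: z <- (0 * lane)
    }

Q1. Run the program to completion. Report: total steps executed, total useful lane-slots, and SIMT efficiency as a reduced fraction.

Answer: 10 steps, 70 useful, 7/8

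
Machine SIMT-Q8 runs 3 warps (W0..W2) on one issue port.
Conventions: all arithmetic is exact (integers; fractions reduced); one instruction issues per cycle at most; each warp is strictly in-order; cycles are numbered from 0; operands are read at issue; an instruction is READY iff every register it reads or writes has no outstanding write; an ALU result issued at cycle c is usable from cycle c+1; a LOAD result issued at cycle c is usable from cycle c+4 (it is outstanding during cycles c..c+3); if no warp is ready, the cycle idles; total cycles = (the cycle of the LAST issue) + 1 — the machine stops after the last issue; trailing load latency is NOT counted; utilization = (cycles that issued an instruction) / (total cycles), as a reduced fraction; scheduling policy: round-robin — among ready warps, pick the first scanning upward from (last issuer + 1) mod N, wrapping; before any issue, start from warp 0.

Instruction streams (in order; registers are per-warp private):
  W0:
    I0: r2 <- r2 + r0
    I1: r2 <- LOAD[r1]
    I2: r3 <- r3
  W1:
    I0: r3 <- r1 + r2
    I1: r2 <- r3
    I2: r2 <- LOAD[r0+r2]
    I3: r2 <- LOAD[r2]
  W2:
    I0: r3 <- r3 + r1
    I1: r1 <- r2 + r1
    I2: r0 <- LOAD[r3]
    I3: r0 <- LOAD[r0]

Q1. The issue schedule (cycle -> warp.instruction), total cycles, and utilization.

cycle 0: W0.I0
cycle 1: W1.I0
cycle 2: W2.I0
cycle 3: W0.I1
cycle 4: W1.I1
cycle 5: W2.I1
cycle 6: W0.I2
cycle 7: W1.I2
cycle 8: W2.I2
cycle 9: idle
cycle 10: idle
cycle 11: W1.I3
cycle 12: W2.I3

Answer: 13 cycles, utilization 11/13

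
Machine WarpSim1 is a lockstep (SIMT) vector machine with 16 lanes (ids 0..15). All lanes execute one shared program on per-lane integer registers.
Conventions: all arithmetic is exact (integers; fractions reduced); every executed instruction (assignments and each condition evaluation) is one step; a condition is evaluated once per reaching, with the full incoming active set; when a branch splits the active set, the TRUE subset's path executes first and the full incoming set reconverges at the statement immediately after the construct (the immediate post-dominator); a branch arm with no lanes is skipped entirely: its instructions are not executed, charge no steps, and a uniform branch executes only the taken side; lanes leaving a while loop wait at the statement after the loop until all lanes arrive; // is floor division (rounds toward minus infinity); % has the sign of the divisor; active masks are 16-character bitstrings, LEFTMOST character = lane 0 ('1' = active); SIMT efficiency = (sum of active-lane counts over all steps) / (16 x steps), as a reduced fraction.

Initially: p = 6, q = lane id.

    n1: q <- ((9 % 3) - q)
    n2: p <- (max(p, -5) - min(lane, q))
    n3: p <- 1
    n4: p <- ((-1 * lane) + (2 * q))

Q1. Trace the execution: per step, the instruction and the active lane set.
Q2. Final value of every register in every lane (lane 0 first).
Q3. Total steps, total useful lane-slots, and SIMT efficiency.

step 0: q <- ((9 % 3) - q)           1111111111111111
step 1: p <- (max(p, -5) - min(lane, q)) 1111111111111111
step 2: p <- 1                       1111111111111111
step 3: p <- ((-1 * lane) + (2 * q)) 1111111111111111

Answer: 4 steps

p: 0,-3,-6,-9,-12,-15,-18,-21,-24,-27,-30,-33,-36,-39,-42,-45
q: 0,-1,-2,-3,-4,-5,-6,-7,-8,-9,-10,-11,-12,-13,-14,-15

steps = 4; useful = 64; efficiency = 64/64 = 1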